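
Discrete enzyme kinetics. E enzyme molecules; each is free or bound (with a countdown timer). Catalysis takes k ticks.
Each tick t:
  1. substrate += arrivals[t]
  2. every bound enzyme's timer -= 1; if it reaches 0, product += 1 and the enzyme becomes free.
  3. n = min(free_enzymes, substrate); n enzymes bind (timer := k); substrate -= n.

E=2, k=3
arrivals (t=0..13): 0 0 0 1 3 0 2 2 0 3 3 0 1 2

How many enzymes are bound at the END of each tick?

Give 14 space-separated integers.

Answer: 0 0 0 1 2 2 2 2 2 2 2 2 2 2

Derivation:
t=0: arr=0 -> substrate=0 bound=0 product=0
t=1: arr=0 -> substrate=0 bound=0 product=0
t=2: arr=0 -> substrate=0 bound=0 product=0
t=3: arr=1 -> substrate=0 bound=1 product=0
t=4: arr=3 -> substrate=2 bound=2 product=0
t=5: arr=0 -> substrate=2 bound=2 product=0
t=6: arr=2 -> substrate=3 bound=2 product=1
t=7: arr=2 -> substrate=4 bound=2 product=2
t=8: arr=0 -> substrate=4 bound=2 product=2
t=9: arr=3 -> substrate=6 bound=2 product=3
t=10: arr=3 -> substrate=8 bound=2 product=4
t=11: arr=0 -> substrate=8 bound=2 product=4
t=12: arr=1 -> substrate=8 bound=2 product=5
t=13: arr=2 -> substrate=9 bound=2 product=6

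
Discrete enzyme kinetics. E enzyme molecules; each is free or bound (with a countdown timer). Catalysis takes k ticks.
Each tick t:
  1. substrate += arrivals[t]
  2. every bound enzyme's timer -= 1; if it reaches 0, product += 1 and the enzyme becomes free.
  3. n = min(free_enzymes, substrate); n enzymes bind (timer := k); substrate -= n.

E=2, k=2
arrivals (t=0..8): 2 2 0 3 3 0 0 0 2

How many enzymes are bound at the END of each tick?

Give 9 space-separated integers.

Answer: 2 2 2 2 2 2 2 2 2

Derivation:
t=0: arr=2 -> substrate=0 bound=2 product=0
t=1: arr=2 -> substrate=2 bound=2 product=0
t=2: arr=0 -> substrate=0 bound=2 product=2
t=3: arr=3 -> substrate=3 bound=2 product=2
t=4: arr=3 -> substrate=4 bound=2 product=4
t=5: arr=0 -> substrate=4 bound=2 product=4
t=6: arr=0 -> substrate=2 bound=2 product=6
t=7: arr=0 -> substrate=2 bound=2 product=6
t=8: arr=2 -> substrate=2 bound=2 product=8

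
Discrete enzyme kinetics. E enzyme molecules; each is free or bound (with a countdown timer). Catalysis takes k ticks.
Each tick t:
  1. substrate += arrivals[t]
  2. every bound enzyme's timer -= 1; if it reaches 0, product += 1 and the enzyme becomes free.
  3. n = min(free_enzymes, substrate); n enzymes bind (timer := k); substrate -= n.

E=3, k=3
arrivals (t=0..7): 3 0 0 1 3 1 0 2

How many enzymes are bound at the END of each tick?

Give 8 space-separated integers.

Answer: 3 3 3 1 3 3 3 3

Derivation:
t=0: arr=3 -> substrate=0 bound=3 product=0
t=1: arr=0 -> substrate=0 bound=3 product=0
t=2: arr=0 -> substrate=0 bound=3 product=0
t=3: arr=1 -> substrate=0 bound=1 product=3
t=4: arr=3 -> substrate=1 bound=3 product=3
t=5: arr=1 -> substrate=2 bound=3 product=3
t=6: arr=0 -> substrate=1 bound=3 product=4
t=7: arr=2 -> substrate=1 bound=3 product=6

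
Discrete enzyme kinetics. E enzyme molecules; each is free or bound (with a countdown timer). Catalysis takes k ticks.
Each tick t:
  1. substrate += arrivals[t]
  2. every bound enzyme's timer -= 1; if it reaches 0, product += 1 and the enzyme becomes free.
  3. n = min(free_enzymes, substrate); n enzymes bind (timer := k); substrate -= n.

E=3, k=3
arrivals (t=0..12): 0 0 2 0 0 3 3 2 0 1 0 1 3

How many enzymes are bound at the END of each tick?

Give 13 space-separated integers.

t=0: arr=0 -> substrate=0 bound=0 product=0
t=1: arr=0 -> substrate=0 bound=0 product=0
t=2: arr=2 -> substrate=0 bound=2 product=0
t=3: arr=0 -> substrate=0 bound=2 product=0
t=4: arr=0 -> substrate=0 bound=2 product=0
t=5: arr=3 -> substrate=0 bound=3 product=2
t=6: arr=3 -> substrate=3 bound=3 product=2
t=7: arr=2 -> substrate=5 bound=3 product=2
t=8: arr=0 -> substrate=2 bound=3 product=5
t=9: arr=1 -> substrate=3 bound=3 product=5
t=10: arr=0 -> substrate=3 bound=3 product=5
t=11: arr=1 -> substrate=1 bound=3 product=8
t=12: arr=3 -> substrate=4 bound=3 product=8

Answer: 0 0 2 2 2 3 3 3 3 3 3 3 3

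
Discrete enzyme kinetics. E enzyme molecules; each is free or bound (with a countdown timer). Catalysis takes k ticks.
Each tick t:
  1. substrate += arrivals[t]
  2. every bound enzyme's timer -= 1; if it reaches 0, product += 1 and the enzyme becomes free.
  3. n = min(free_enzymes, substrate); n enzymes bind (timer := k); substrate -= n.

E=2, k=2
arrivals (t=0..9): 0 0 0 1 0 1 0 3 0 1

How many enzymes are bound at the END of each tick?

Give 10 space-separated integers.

Answer: 0 0 0 1 1 1 1 2 2 2

Derivation:
t=0: arr=0 -> substrate=0 bound=0 product=0
t=1: arr=0 -> substrate=0 bound=0 product=0
t=2: arr=0 -> substrate=0 bound=0 product=0
t=3: arr=1 -> substrate=0 bound=1 product=0
t=4: arr=0 -> substrate=0 bound=1 product=0
t=5: arr=1 -> substrate=0 bound=1 product=1
t=6: arr=0 -> substrate=0 bound=1 product=1
t=7: arr=3 -> substrate=1 bound=2 product=2
t=8: arr=0 -> substrate=1 bound=2 product=2
t=9: arr=1 -> substrate=0 bound=2 product=4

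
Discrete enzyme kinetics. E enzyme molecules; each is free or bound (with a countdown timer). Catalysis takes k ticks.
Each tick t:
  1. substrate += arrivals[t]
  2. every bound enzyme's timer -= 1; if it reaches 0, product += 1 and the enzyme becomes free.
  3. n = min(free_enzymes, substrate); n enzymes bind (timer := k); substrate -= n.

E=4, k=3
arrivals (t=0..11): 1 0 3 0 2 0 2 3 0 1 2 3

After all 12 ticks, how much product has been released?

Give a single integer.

Answer: 10

Derivation:
t=0: arr=1 -> substrate=0 bound=1 product=0
t=1: arr=0 -> substrate=0 bound=1 product=0
t=2: arr=3 -> substrate=0 bound=4 product=0
t=3: arr=0 -> substrate=0 bound=3 product=1
t=4: arr=2 -> substrate=1 bound=4 product=1
t=5: arr=0 -> substrate=0 bound=2 product=4
t=6: arr=2 -> substrate=0 bound=4 product=4
t=7: arr=3 -> substrate=2 bound=4 product=5
t=8: arr=0 -> substrate=1 bound=4 product=6
t=9: arr=1 -> substrate=0 bound=4 product=8
t=10: arr=2 -> substrate=1 bound=4 product=9
t=11: arr=3 -> substrate=3 bound=4 product=10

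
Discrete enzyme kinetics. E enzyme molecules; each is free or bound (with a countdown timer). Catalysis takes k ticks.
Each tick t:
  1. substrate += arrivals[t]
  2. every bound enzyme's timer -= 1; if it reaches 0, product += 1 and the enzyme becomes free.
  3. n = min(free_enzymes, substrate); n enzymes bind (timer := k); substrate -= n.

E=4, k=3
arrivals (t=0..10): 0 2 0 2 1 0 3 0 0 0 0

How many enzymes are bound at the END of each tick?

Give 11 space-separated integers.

Answer: 0 2 2 4 3 3 4 3 3 0 0

Derivation:
t=0: arr=0 -> substrate=0 bound=0 product=0
t=1: arr=2 -> substrate=0 bound=2 product=0
t=2: arr=0 -> substrate=0 bound=2 product=0
t=3: arr=2 -> substrate=0 bound=4 product=0
t=4: arr=1 -> substrate=0 bound=3 product=2
t=5: arr=0 -> substrate=0 bound=3 product=2
t=6: arr=3 -> substrate=0 bound=4 product=4
t=7: arr=0 -> substrate=0 bound=3 product=5
t=8: arr=0 -> substrate=0 bound=3 product=5
t=9: arr=0 -> substrate=0 bound=0 product=8
t=10: arr=0 -> substrate=0 bound=0 product=8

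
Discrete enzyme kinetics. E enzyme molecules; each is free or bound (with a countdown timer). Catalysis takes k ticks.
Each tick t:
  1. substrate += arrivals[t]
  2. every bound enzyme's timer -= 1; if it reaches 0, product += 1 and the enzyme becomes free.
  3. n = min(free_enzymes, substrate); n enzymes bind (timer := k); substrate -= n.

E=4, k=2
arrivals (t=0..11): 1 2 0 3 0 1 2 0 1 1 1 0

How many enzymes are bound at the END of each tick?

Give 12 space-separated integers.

t=0: arr=1 -> substrate=0 bound=1 product=0
t=1: arr=2 -> substrate=0 bound=3 product=0
t=2: arr=0 -> substrate=0 bound=2 product=1
t=3: arr=3 -> substrate=0 bound=3 product=3
t=4: arr=0 -> substrate=0 bound=3 product=3
t=5: arr=1 -> substrate=0 bound=1 product=6
t=6: arr=2 -> substrate=0 bound=3 product=6
t=7: arr=0 -> substrate=0 bound=2 product=7
t=8: arr=1 -> substrate=0 bound=1 product=9
t=9: arr=1 -> substrate=0 bound=2 product=9
t=10: arr=1 -> substrate=0 bound=2 product=10
t=11: arr=0 -> substrate=0 bound=1 product=11

Answer: 1 3 2 3 3 1 3 2 1 2 2 1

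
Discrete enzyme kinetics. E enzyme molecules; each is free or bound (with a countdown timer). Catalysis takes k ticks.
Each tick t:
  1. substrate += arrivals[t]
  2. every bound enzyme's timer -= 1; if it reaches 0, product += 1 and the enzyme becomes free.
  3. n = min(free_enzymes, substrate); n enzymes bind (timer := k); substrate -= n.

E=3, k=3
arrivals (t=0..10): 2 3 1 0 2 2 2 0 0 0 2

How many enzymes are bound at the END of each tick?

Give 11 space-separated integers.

t=0: arr=2 -> substrate=0 bound=2 product=0
t=1: arr=3 -> substrate=2 bound=3 product=0
t=2: arr=1 -> substrate=3 bound=3 product=0
t=3: arr=0 -> substrate=1 bound=3 product=2
t=4: arr=2 -> substrate=2 bound=3 product=3
t=5: arr=2 -> substrate=4 bound=3 product=3
t=6: arr=2 -> substrate=4 bound=3 product=5
t=7: arr=0 -> substrate=3 bound=3 product=6
t=8: arr=0 -> substrate=3 bound=3 product=6
t=9: arr=0 -> substrate=1 bound=3 product=8
t=10: arr=2 -> substrate=2 bound=3 product=9

Answer: 2 3 3 3 3 3 3 3 3 3 3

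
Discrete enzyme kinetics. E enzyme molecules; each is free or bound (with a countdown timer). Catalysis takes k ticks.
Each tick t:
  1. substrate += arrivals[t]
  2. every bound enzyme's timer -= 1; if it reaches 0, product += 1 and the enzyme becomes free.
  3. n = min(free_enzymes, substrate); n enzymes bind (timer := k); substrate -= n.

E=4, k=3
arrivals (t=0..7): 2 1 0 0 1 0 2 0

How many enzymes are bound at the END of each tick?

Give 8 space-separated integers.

Answer: 2 3 3 1 1 1 3 2

Derivation:
t=0: arr=2 -> substrate=0 bound=2 product=0
t=1: arr=1 -> substrate=0 bound=3 product=0
t=2: arr=0 -> substrate=0 bound=3 product=0
t=3: arr=0 -> substrate=0 bound=1 product=2
t=4: arr=1 -> substrate=0 bound=1 product=3
t=5: arr=0 -> substrate=0 bound=1 product=3
t=6: arr=2 -> substrate=0 bound=3 product=3
t=7: arr=0 -> substrate=0 bound=2 product=4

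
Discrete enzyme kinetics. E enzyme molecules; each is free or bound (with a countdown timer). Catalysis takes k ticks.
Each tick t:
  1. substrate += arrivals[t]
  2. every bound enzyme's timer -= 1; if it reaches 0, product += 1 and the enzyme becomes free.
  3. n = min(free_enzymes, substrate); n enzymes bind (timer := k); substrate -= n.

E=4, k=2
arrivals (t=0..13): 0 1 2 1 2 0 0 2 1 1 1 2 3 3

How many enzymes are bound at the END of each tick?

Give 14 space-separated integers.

t=0: arr=0 -> substrate=0 bound=0 product=0
t=1: arr=1 -> substrate=0 bound=1 product=0
t=2: arr=2 -> substrate=0 bound=3 product=0
t=3: arr=1 -> substrate=0 bound=3 product=1
t=4: arr=2 -> substrate=0 bound=3 product=3
t=5: arr=0 -> substrate=0 bound=2 product=4
t=6: arr=0 -> substrate=0 bound=0 product=6
t=7: arr=2 -> substrate=0 bound=2 product=6
t=8: arr=1 -> substrate=0 bound=3 product=6
t=9: arr=1 -> substrate=0 bound=2 product=8
t=10: arr=1 -> substrate=0 bound=2 product=9
t=11: arr=2 -> substrate=0 bound=3 product=10
t=12: arr=3 -> substrate=1 bound=4 product=11
t=13: arr=3 -> substrate=2 bound=4 product=13

Answer: 0 1 3 3 3 2 0 2 3 2 2 3 4 4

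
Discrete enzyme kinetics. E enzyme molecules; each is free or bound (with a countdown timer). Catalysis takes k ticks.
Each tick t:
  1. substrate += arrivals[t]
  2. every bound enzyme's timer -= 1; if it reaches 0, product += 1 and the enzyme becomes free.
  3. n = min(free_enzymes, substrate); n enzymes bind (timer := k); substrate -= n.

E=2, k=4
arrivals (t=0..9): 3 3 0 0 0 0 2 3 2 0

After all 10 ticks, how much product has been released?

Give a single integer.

t=0: arr=3 -> substrate=1 bound=2 product=0
t=1: arr=3 -> substrate=4 bound=2 product=0
t=2: arr=0 -> substrate=4 bound=2 product=0
t=3: arr=0 -> substrate=4 bound=2 product=0
t=4: arr=0 -> substrate=2 bound=2 product=2
t=5: arr=0 -> substrate=2 bound=2 product=2
t=6: arr=2 -> substrate=4 bound=2 product=2
t=7: arr=3 -> substrate=7 bound=2 product=2
t=8: arr=2 -> substrate=7 bound=2 product=4
t=9: arr=0 -> substrate=7 bound=2 product=4

Answer: 4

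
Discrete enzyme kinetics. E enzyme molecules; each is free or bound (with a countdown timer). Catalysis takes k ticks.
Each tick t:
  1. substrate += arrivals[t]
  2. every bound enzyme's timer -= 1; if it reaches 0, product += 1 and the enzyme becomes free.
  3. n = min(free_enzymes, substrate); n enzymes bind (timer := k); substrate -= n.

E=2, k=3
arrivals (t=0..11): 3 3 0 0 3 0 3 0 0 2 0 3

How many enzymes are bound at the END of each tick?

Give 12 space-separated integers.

t=0: arr=3 -> substrate=1 bound=2 product=0
t=1: arr=3 -> substrate=4 bound=2 product=0
t=2: arr=0 -> substrate=4 bound=2 product=0
t=3: arr=0 -> substrate=2 bound=2 product=2
t=4: arr=3 -> substrate=5 bound=2 product=2
t=5: arr=0 -> substrate=5 bound=2 product=2
t=6: arr=3 -> substrate=6 bound=2 product=4
t=7: arr=0 -> substrate=6 bound=2 product=4
t=8: arr=0 -> substrate=6 bound=2 product=4
t=9: arr=2 -> substrate=6 bound=2 product=6
t=10: arr=0 -> substrate=6 bound=2 product=6
t=11: arr=3 -> substrate=9 bound=2 product=6

Answer: 2 2 2 2 2 2 2 2 2 2 2 2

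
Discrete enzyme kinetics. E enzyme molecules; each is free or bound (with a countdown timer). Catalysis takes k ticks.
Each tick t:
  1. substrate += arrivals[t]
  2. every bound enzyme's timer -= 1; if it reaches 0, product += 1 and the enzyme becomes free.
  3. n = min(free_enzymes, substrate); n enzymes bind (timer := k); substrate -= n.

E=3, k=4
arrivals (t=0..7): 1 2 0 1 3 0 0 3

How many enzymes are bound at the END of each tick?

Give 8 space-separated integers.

Answer: 1 3 3 3 3 3 3 3

Derivation:
t=0: arr=1 -> substrate=0 bound=1 product=0
t=1: arr=2 -> substrate=0 bound=3 product=0
t=2: arr=0 -> substrate=0 bound=3 product=0
t=3: arr=1 -> substrate=1 bound=3 product=0
t=4: arr=3 -> substrate=3 bound=3 product=1
t=5: arr=0 -> substrate=1 bound=3 product=3
t=6: arr=0 -> substrate=1 bound=3 product=3
t=7: arr=3 -> substrate=4 bound=3 product=3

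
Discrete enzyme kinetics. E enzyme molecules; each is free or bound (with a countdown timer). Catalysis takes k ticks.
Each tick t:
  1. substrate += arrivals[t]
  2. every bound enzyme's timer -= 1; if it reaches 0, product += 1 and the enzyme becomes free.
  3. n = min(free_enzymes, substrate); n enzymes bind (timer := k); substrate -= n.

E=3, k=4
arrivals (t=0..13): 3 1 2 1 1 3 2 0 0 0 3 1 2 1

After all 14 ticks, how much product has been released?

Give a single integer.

t=0: arr=3 -> substrate=0 bound=3 product=0
t=1: arr=1 -> substrate=1 bound=3 product=0
t=2: arr=2 -> substrate=3 bound=3 product=0
t=3: arr=1 -> substrate=4 bound=3 product=0
t=4: arr=1 -> substrate=2 bound=3 product=3
t=5: arr=3 -> substrate=5 bound=3 product=3
t=6: arr=2 -> substrate=7 bound=3 product=3
t=7: arr=0 -> substrate=7 bound=3 product=3
t=8: arr=0 -> substrate=4 bound=3 product=6
t=9: arr=0 -> substrate=4 bound=3 product=6
t=10: arr=3 -> substrate=7 bound=3 product=6
t=11: arr=1 -> substrate=8 bound=3 product=6
t=12: arr=2 -> substrate=7 bound=3 product=9
t=13: arr=1 -> substrate=8 bound=3 product=9

Answer: 9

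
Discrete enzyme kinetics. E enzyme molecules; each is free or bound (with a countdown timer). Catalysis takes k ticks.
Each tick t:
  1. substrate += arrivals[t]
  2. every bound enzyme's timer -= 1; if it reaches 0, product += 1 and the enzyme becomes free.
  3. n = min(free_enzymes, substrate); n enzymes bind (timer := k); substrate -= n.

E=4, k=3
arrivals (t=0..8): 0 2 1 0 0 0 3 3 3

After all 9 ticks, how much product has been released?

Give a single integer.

Answer: 3

Derivation:
t=0: arr=0 -> substrate=0 bound=0 product=0
t=1: arr=2 -> substrate=0 bound=2 product=0
t=2: arr=1 -> substrate=0 bound=3 product=0
t=3: arr=0 -> substrate=0 bound=3 product=0
t=4: arr=0 -> substrate=0 bound=1 product=2
t=5: arr=0 -> substrate=0 bound=0 product=3
t=6: arr=3 -> substrate=0 bound=3 product=3
t=7: arr=3 -> substrate=2 bound=4 product=3
t=8: arr=3 -> substrate=5 bound=4 product=3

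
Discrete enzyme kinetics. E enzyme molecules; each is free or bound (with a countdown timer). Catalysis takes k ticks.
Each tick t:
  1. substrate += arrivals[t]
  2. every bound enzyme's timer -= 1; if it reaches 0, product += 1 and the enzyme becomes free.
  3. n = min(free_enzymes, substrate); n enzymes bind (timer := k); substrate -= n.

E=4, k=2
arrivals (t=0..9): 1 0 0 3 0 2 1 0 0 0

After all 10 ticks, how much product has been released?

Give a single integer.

t=0: arr=1 -> substrate=0 bound=1 product=0
t=1: arr=0 -> substrate=0 bound=1 product=0
t=2: arr=0 -> substrate=0 bound=0 product=1
t=3: arr=3 -> substrate=0 bound=3 product=1
t=4: arr=0 -> substrate=0 bound=3 product=1
t=5: arr=2 -> substrate=0 bound=2 product=4
t=6: arr=1 -> substrate=0 bound=3 product=4
t=7: arr=0 -> substrate=0 bound=1 product=6
t=8: arr=0 -> substrate=0 bound=0 product=7
t=9: arr=0 -> substrate=0 bound=0 product=7

Answer: 7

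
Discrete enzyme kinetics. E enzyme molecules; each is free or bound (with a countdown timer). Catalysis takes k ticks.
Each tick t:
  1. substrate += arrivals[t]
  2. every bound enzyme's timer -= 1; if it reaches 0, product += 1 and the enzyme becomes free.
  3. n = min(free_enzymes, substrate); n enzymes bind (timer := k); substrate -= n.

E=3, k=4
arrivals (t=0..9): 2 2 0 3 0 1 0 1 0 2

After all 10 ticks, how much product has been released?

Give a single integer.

t=0: arr=2 -> substrate=0 bound=2 product=0
t=1: arr=2 -> substrate=1 bound=3 product=0
t=2: arr=0 -> substrate=1 bound=3 product=0
t=3: arr=3 -> substrate=4 bound=3 product=0
t=4: arr=0 -> substrate=2 bound=3 product=2
t=5: arr=1 -> substrate=2 bound=3 product=3
t=6: arr=0 -> substrate=2 bound=3 product=3
t=7: arr=1 -> substrate=3 bound=3 product=3
t=8: arr=0 -> substrate=1 bound=3 product=5
t=9: arr=2 -> substrate=2 bound=3 product=6

Answer: 6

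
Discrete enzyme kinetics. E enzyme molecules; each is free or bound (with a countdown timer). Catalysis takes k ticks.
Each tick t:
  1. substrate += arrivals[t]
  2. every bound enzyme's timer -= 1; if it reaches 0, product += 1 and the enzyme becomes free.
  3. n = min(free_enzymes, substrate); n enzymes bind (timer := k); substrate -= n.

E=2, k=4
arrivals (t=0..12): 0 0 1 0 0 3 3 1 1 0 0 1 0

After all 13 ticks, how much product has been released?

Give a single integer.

Answer: 3

Derivation:
t=0: arr=0 -> substrate=0 bound=0 product=0
t=1: arr=0 -> substrate=0 bound=0 product=0
t=2: arr=1 -> substrate=0 bound=1 product=0
t=3: arr=0 -> substrate=0 bound=1 product=0
t=4: arr=0 -> substrate=0 bound=1 product=0
t=5: arr=3 -> substrate=2 bound=2 product=0
t=6: arr=3 -> substrate=4 bound=2 product=1
t=7: arr=1 -> substrate=5 bound=2 product=1
t=8: arr=1 -> substrate=6 bound=2 product=1
t=9: arr=0 -> substrate=5 bound=2 product=2
t=10: arr=0 -> substrate=4 bound=2 product=3
t=11: arr=1 -> substrate=5 bound=2 product=3
t=12: arr=0 -> substrate=5 bound=2 product=3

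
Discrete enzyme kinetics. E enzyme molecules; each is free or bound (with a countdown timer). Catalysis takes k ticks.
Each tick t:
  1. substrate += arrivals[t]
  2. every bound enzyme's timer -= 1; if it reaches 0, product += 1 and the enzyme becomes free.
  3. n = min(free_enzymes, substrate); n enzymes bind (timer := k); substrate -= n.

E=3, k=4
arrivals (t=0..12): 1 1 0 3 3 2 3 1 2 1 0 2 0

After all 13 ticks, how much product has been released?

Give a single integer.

t=0: arr=1 -> substrate=0 bound=1 product=0
t=1: arr=1 -> substrate=0 bound=2 product=0
t=2: arr=0 -> substrate=0 bound=2 product=0
t=3: arr=3 -> substrate=2 bound=3 product=0
t=4: arr=3 -> substrate=4 bound=3 product=1
t=5: arr=2 -> substrate=5 bound=3 product=2
t=6: arr=3 -> substrate=8 bound=3 product=2
t=7: arr=1 -> substrate=8 bound=3 product=3
t=8: arr=2 -> substrate=9 bound=3 product=4
t=9: arr=1 -> substrate=9 bound=3 product=5
t=10: arr=0 -> substrate=9 bound=3 product=5
t=11: arr=2 -> substrate=10 bound=3 product=6
t=12: arr=0 -> substrate=9 bound=3 product=7

Answer: 7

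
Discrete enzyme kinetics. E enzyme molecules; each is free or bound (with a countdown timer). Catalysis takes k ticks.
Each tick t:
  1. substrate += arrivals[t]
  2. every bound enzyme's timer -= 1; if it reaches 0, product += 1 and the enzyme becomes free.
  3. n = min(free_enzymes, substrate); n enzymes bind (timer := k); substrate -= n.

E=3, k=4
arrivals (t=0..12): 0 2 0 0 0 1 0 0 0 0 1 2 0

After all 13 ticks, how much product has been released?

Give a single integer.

Answer: 3

Derivation:
t=0: arr=0 -> substrate=0 bound=0 product=0
t=1: arr=2 -> substrate=0 bound=2 product=0
t=2: arr=0 -> substrate=0 bound=2 product=0
t=3: arr=0 -> substrate=0 bound=2 product=0
t=4: arr=0 -> substrate=0 bound=2 product=0
t=5: arr=1 -> substrate=0 bound=1 product=2
t=6: arr=0 -> substrate=0 bound=1 product=2
t=7: arr=0 -> substrate=0 bound=1 product=2
t=8: arr=0 -> substrate=0 bound=1 product=2
t=9: arr=0 -> substrate=0 bound=0 product=3
t=10: arr=1 -> substrate=0 bound=1 product=3
t=11: arr=2 -> substrate=0 bound=3 product=3
t=12: arr=0 -> substrate=0 bound=3 product=3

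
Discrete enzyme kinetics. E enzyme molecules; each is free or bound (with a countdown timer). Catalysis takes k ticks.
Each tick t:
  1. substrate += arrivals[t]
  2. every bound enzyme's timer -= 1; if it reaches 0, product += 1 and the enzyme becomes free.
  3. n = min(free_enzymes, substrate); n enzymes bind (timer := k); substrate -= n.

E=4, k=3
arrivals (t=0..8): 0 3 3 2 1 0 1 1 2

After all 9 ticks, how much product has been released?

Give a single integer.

Answer: 8

Derivation:
t=0: arr=0 -> substrate=0 bound=0 product=0
t=1: arr=3 -> substrate=0 bound=3 product=0
t=2: arr=3 -> substrate=2 bound=4 product=0
t=3: arr=2 -> substrate=4 bound=4 product=0
t=4: arr=1 -> substrate=2 bound=4 product=3
t=5: arr=0 -> substrate=1 bound=4 product=4
t=6: arr=1 -> substrate=2 bound=4 product=4
t=7: arr=1 -> substrate=0 bound=4 product=7
t=8: arr=2 -> substrate=1 bound=4 product=8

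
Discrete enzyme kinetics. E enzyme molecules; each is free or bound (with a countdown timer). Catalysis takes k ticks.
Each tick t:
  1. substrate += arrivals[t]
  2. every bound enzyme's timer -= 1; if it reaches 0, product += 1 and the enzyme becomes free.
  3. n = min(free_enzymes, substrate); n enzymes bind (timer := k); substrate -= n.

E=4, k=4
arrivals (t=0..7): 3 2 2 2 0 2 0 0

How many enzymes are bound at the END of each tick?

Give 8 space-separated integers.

Answer: 3 4 4 4 4 4 4 4

Derivation:
t=0: arr=3 -> substrate=0 bound=3 product=0
t=1: arr=2 -> substrate=1 bound=4 product=0
t=2: arr=2 -> substrate=3 bound=4 product=0
t=3: arr=2 -> substrate=5 bound=4 product=0
t=4: arr=0 -> substrate=2 bound=4 product=3
t=5: arr=2 -> substrate=3 bound=4 product=4
t=6: arr=0 -> substrate=3 bound=4 product=4
t=7: arr=0 -> substrate=3 bound=4 product=4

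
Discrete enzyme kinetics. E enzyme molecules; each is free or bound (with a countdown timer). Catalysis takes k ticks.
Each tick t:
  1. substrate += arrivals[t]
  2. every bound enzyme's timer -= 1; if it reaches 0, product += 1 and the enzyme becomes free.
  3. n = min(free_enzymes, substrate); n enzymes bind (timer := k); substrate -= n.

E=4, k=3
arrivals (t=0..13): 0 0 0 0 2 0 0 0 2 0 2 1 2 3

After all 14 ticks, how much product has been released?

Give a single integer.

t=0: arr=0 -> substrate=0 bound=0 product=0
t=1: arr=0 -> substrate=0 bound=0 product=0
t=2: arr=0 -> substrate=0 bound=0 product=0
t=3: arr=0 -> substrate=0 bound=0 product=0
t=4: arr=2 -> substrate=0 bound=2 product=0
t=5: arr=0 -> substrate=0 bound=2 product=0
t=6: arr=0 -> substrate=0 bound=2 product=0
t=7: arr=0 -> substrate=0 bound=0 product=2
t=8: arr=2 -> substrate=0 bound=2 product=2
t=9: arr=0 -> substrate=0 bound=2 product=2
t=10: arr=2 -> substrate=0 bound=4 product=2
t=11: arr=1 -> substrate=0 bound=3 product=4
t=12: arr=2 -> substrate=1 bound=4 product=4
t=13: arr=3 -> substrate=2 bound=4 product=6

Answer: 6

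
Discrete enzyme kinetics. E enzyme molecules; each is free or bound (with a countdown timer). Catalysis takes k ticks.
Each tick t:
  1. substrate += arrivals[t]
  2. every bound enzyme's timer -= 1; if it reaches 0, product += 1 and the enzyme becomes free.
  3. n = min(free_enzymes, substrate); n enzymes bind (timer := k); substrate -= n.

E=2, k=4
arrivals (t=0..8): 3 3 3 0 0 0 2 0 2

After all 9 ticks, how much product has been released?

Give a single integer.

t=0: arr=3 -> substrate=1 bound=2 product=0
t=1: arr=3 -> substrate=4 bound=2 product=0
t=2: arr=3 -> substrate=7 bound=2 product=0
t=3: arr=0 -> substrate=7 bound=2 product=0
t=4: arr=0 -> substrate=5 bound=2 product=2
t=5: arr=0 -> substrate=5 bound=2 product=2
t=6: arr=2 -> substrate=7 bound=2 product=2
t=7: arr=0 -> substrate=7 bound=2 product=2
t=8: arr=2 -> substrate=7 bound=2 product=4

Answer: 4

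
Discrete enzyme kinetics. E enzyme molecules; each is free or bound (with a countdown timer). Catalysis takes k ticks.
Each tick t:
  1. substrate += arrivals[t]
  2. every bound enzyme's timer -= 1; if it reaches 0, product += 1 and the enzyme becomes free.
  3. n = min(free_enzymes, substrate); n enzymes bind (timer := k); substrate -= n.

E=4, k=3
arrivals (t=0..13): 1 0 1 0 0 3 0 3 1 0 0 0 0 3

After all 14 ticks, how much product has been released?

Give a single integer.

Answer: 9

Derivation:
t=0: arr=1 -> substrate=0 bound=1 product=0
t=1: arr=0 -> substrate=0 bound=1 product=0
t=2: arr=1 -> substrate=0 bound=2 product=0
t=3: arr=0 -> substrate=0 bound=1 product=1
t=4: arr=0 -> substrate=0 bound=1 product=1
t=5: arr=3 -> substrate=0 bound=3 product=2
t=6: arr=0 -> substrate=0 bound=3 product=2
t=7: arr=3 -> substrate=2 bound=4 product=2
t=8: arr=1 -> substrate=0 bound=4 product=5
t=9: arr=0 -> substrate=0 bound=4 product=5
t=10: arr=0 -> substrate=0 bound=3 product=6
t=11: arr=0 -> substrate=0 bound=0 product=9
t=12: arr=0 -> substrate=0 bound=0 product=9
t=13: arr=3 -> substrate=0 bound=3 product=9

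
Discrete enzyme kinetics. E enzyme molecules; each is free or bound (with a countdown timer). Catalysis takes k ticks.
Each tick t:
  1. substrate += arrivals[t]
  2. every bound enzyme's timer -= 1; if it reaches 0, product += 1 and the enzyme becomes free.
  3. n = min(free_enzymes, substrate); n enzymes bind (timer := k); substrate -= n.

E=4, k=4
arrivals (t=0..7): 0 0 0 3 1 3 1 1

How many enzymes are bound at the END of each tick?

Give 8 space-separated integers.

t=0: arr=0 -> substrate=0 bound=0 product=0
t=1: arr=0 -> substrate=0 bound=0 product=0
t=2: arr=0 -> substrate=0 bound=0 product=0
t=3: arr=3 -> substrate=0 bound=3 product=0
t=4: arr=1 -> substrate=0 bound=4 product=0
t=5: arr=3 -> substrate=3 bound=4 product=0
t=6: arr=1 -> substrate=4 bound=4 product=0
t=7: arr=1 -> substrate=2 bound=4 product=3

Answer: 0 0 0 3 4 4 4 4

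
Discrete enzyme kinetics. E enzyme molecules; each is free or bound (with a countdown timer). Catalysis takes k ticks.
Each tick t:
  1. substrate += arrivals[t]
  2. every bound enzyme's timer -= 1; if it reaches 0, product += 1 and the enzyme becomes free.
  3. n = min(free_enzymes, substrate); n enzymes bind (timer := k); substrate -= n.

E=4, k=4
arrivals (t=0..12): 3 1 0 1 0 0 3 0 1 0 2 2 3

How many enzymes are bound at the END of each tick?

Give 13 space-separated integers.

t=0: arr=3 -> substrate=0 bound=3 product=0
t=1: arr=1 -> substrate=0 bound=4 product=0
t=2: arr=0 -> substrate=0 bound=4 product=0
t=3: arr=1 -> substrate=1 bound=4 product=0
t=4: arr=0 -> substrate=0 bound=2 product=3
t=5: arr=0 -> substrate=0 bound=1 product=4
t=6: arr=3 -> substrate=0 bound=4 product=4
t=7: arr=0 -> substrate=0 bound=4 product=4
t=8: arr=1 -> substrate=0 bound=4 product=5
t=9: arr=0 -> substrate=0 bound=4 product=5
t=10: arr=2 -> substrate=0 bound=3 product=8
t=11: arr=2 -> substrate=1 bound=4 product=8
t=12: arr=3 -> substrate=3 bound=4 product=9

Answer: 3 4 4 4 2 1 4 4 4 4 3 4 4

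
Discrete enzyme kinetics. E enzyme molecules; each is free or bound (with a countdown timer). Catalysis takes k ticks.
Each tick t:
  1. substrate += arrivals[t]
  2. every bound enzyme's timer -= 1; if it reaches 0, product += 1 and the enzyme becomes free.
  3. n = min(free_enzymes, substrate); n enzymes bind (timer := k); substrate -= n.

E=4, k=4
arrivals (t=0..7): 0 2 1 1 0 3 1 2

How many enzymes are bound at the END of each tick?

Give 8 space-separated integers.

Answer: 0 2 3 4 4 4 4 4

Derivation:
t=0: arr=0 -> substrate=0 bound=0 product=0
t=1: arr=2 -> substrate=0 bound=2 product=0
t=2: arr=1 -> substrate=0 bound=3 product=0
t=3: arr=1 -> substrate=0 bound=4 product=0
t=4: arr=0 -> substrate=0 bound=4 product=0
t=5: arr=3 -> substrate=1 bound=4 product=2
t=6: arr=1 -> substrate=1 bound=4 product=3
t=7: arr=2 -> substrate=2 bound=4 product=4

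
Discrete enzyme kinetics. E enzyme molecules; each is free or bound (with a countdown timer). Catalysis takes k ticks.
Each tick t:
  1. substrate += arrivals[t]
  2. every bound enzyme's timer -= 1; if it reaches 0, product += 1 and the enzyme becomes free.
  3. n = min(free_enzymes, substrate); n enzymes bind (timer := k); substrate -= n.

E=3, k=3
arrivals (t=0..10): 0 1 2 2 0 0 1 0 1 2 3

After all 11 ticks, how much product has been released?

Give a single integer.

Answer: 6

Derivation:
t=0: arr=0 -> substrate=0 bound=0 product=0
t=1: arr=1 -> substrate=0 bound=1 product=0
t=2: arr=2 -> substrate=0 bound=3 product=0
t=3: arr=2 -> substrate=2 bound=3 product=0
t=4: arr=0 -> substrate=1 bound=3 product=1
t=5: arr=0 -> substrate=0 bound=2 product=3
t=6: arr=1 -> substrate=0 bound=3 product=3
t=7: arr=0 -> substrate=0 bound=2 product=4
t=8: arr=1 -> substrate=0 bound=2 product=5
t=9: arr=2 -> substrate=0 bound=3 product=6
t=10: arr=3 -> substrate=3 bound=3 product=6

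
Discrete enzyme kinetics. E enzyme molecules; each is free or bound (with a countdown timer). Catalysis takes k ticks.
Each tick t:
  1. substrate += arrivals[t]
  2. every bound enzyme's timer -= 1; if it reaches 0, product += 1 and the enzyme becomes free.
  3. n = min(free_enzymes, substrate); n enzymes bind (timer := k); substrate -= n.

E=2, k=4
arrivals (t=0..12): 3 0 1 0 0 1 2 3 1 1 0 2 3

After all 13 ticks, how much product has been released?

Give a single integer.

Answer: 6

Derivation:
t=0: arr=3 -> substrate=1 bound=2 product=0
t=1: arr=0 -> substrate=1 bound=2 product=0
t=2: arr=1 -> substrate=2 bound=2 product=0
t=3: arr=0 -> substrate=2 bound=2 product=0
t=4: arr=0 -> substrate=0 bound=2 product=2
t=5: arr=1 -> substrate=1 bound=2 product=2
t=6: arr=2 -> substrate=3 bound=2 product=2
t=7: arr=3 -> substrate=6 bound=2 product=2
t=8: arr=1 -> substrate=5 bound=2 product=4
t=9: arr=1 -> substrate=6 bound=2 product=4
t=10: arr=0 -> substrate=6 bound=2 product=4
t=11: arr=2 -> substrate=8 bound=2 product=4
t=12: arr=3 -> substrate=9 bound=2 product=6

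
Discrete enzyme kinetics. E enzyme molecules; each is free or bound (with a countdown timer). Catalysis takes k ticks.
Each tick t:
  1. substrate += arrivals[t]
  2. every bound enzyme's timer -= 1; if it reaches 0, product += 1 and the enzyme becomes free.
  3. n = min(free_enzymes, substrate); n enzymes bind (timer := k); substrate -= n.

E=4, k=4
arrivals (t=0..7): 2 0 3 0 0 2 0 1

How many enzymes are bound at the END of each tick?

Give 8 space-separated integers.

Answer: 2 2 4 4 3 4 3 4

Derivation:
t=0: arr=2 -> substrate=0 bound=2 product=0
t=1: arr=0 -> substrate=0 bound=2 product=0
t=2: arr=3 -> substrate=1 bound=4 product=0
t=3: arr=0 -> substrate=1 bound=4 product=0
t=4: arr=0 -> substrate=0 bound=3 product=2
t=5: arr=2 -> substrate=1 bound=4 product=2
t=6: arr=0 -> substrate=0 bound=3 product=4
t=7: arr=1 -> substrate=0 bound=4 product=4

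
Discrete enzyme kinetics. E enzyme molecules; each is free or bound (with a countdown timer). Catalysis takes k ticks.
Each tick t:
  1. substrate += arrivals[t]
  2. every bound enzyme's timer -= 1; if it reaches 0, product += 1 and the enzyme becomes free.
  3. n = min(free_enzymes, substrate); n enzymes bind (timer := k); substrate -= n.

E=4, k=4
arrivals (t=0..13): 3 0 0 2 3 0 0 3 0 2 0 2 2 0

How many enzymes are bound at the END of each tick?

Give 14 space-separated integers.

t=0: arr=3 -> substrate=0 bound=3 product=0
t=1: arr=0 -> substrate=0 bound=3 product=0
t=2: arr=0 -> substrate=0 bound=3 product=0
t=3: arr=2 -> substrate=1 bound=4 product=0
t=4: arr=3 -> substrate=1 bound=4 product=3
t=5: arr=0 -> substrate=1 bound=4 product=3
t=6: arr=0 -> substrate=1 bound=4 product=3
t=7: arr=3 -> substrate=3 bound=4 product=4
t=8: arr=0 -> substrate=0 bound=4 product=7
t=9: arr=2 -> substrate=2 bound=4 product=7
t=10: arr=0 -> substrate=2 bound=4 product=7
t=11: arr=2 -> substrate=3 bound=4 product=8
t=12: arr=2 -> substrate=2 bound=4 product=11
t=13: arr=0 -> substrate=2 bound=4 product=11

Answer: 3 3 3 4 4 4 4 4 4 4 4 4 4 4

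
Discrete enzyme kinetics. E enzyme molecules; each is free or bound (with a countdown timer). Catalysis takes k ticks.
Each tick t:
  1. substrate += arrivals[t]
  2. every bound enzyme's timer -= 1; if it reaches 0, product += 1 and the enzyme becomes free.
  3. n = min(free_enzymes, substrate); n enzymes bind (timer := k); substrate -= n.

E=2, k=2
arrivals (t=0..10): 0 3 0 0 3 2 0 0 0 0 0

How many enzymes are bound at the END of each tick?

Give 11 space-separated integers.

t=0: arr=0 -> substrate=0 bound=0 product=0
t=1: arr=3 -> substrate=1 bound=2 product=0
t=2: arr=0 -> substrate=1 bound=2 product=0
t=3: arr=0 -> substrate=0 bound=1 product=2
t=4: arr=3 -> substrate=2 bound=2 product=2
t=5: arr=2 -> substrate=3 bound=2 product=3
t=6: arr=0 -> substrate=2 bound=2 product=4
t=7: arr=0 -> substrate=1 bound=2 product=5
t=8: arr=0 -> substrate=0 bound=2 product=6
t=9: arr=0 -> substrate=0 bound=1 product=7
t=10: arr=0 -> substrate=0 bound=0 product=8

Answer: 0 2 2 1 2 2 2 2 2 1 0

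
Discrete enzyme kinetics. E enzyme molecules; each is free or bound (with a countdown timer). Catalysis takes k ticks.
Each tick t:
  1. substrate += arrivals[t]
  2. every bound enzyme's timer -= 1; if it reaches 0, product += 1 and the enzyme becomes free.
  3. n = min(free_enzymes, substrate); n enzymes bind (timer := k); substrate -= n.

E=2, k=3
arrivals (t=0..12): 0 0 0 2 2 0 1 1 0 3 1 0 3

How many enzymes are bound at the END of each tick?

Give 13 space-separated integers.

Answer: 0 0 0 2 2 2 2 2 2 2 2 2 2

Derivation:
t=0: arr=0 -> substrate=0 bound=0 product=0
t=1: arr=0 -> substrate=0 bound=0 product=0
t=2: arr=0 -> substrate=0 bound=0 product=0
t=3: arr=2 -> substrate=0 bound=2 product=0
t=4: arr=2 -> substrate=2 bound=2 product=0
t=5: arr=0 -> substrate=2 bound=2 product=0
t=6: arr=1 -> substrate=1 bound=2 product=2
t=7: arr=1 -> substrate=2 bound=2 product=2
t=8: arr=0 -> substrate=2 bound=2 product=2
t=9: arr=3 -> substrate=3 bound=2 product=4
t=10: arr=1 -> substrate=4 bound=2 product=4
t=11: arr=0 -> substrate=4 bound=2 product=4
t=12: arr=3 -> substrate=5 bound=2 product=6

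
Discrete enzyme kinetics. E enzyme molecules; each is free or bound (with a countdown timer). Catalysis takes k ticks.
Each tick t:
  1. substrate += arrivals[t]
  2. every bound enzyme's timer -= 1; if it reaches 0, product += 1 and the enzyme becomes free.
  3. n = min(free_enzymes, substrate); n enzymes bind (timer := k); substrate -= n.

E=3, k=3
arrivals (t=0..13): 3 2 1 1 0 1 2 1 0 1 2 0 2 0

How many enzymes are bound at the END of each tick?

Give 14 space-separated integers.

t=0: arr=3 -> substrate=0 bound=3 product=0
t=1: arr=2 -> substrate=2 bound=3 product=0
t=2: arr=1 -> substrate=3 bound=3 product=0
t=3: arr=1 -> substrate=1 bound=3 product=3
t=4: arr=0 -> substrate=1 bound=3 product=3
t=5: arr=1 -> substrate=2 bound=3 product=3
t=6: arr=2 -> substrate=1 bound=3 product=6
t=7: arr=1 -> substrate=2 bound=3 product=6
t=8: arr=0 -> substrate=2 bound=3 product=6
t=9: arr=1 -> substrate=0 bound=3 product=9
t=10: arr=2 -> substrate=2 bound=3 product=9
t=11: arr=0 -> substrate=2 bound=3 product=9
t=12: arr=2 -> substrate=1 bound=3 product=12
t=13: arr=0 -> substrate=1 bound=3 product=12

Answer: 3 3 3 3 3 3 3 3 3 3 3 3 3 3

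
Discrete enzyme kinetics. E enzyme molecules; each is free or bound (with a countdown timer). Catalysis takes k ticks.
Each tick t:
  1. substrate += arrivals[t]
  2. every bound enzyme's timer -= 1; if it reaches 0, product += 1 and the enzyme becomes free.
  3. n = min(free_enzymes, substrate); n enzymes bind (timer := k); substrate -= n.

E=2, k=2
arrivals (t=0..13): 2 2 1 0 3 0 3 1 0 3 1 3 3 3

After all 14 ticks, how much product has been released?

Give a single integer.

t=0: arr=2 -> substrate=0 bound=2 product=0
t=1: arr=2 -> substrate=2 bound=2 product=0
t=2: arr=1 -> substrate=1 bound=2 product=2
t=3: arr=0 -> substrate=1 bound=2 product=2
t=4: arr=3 -> substrate=2 bound=2 product=4
t=5: arr=0 -> substrate=2 bound=2 product=4
t=6: arr=3 -> substrate=3 bound=2 product=6
t=7: arr=1 -> substrate=4 bound=2 product=6
t=8: arr=0 -> substrate=2 bound=2 product=8
t=9: arr=3 -> substrate=5 bound=2 product=8
t=10: arr=1 -> substrate=4 bound=2 product=10
t=11: arr=3 -> substrate=7 bound=2 product=10
t=12: arr=3 -> substrate=8 bound=2 product=12
t=13: arr=3 -> substrate=11 bound=2 product=12

Answer: 12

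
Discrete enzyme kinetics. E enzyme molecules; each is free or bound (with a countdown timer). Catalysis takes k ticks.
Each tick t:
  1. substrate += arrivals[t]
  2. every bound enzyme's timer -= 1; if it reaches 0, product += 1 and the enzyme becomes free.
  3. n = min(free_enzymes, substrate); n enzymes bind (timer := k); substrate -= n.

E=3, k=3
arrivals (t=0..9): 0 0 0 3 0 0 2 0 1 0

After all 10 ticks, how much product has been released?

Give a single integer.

Answer: 5

Derivation:
t=0: arr=0 -> substrate=0 bound=0 product=0
t=1: arr=0 -> substrate=0 bound=0 product=0
t=2: arr=0 -> substrate=0 bound=0 product=0
t=3: arr=3 -> substrate=0 bound=3 product=0
t=4: arr=0 -> substrate=0 bound=3 product=0
t=5: arr=0 -> substrate=0 bound=3 product=0
t=6: arr=2 -> substrate=0 bound=2 product=3
t=7: arr=0 -> substrate=0 bound=2 product=3
t=8: arr=1 -> substrate=0 bound=3 product=3
t=9: arr=0 -> substrate=0 bound=1 product=5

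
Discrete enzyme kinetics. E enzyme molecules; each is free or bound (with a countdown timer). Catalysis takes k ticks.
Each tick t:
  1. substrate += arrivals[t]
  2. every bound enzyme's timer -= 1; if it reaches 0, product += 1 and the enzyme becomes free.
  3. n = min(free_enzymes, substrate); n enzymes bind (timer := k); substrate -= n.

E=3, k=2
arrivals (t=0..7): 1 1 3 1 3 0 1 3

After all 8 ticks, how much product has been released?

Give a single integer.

Answer: 8

Derivation:
t=0: arr=1 -> substrate=0 bound=1 product=0
t=1: arr=1 -> substrate=0 bound=2 product=0
t=2: arr=3 -> substrate=1 bound=3 product=1
t=3: arr=1 -> substrate=1 bound=3 product=2
t=4: arr=3 -> substrate=2 bound=3 product=4
t=5: arr=0 -> substrate=1 bound=3 product=5
t=6: arr=1 -> substrate=0 bound=3 product=7
t=7: arr=3 -> substrate=2 bound=3 product=8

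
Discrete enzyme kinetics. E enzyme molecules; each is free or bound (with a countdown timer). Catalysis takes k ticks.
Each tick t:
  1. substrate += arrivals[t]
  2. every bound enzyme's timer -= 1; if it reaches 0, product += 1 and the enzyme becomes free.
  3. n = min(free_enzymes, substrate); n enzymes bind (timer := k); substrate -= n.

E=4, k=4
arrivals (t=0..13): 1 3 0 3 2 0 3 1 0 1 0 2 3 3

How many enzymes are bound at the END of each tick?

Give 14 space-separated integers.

t=0: arr=1 -> substrate=0 bound=1 product=0
t=1: arr=3 -> substrate=0 bound=4 product=0
t=2: arr=0 -> substrate=0 bound=4 product=0
t=3: arr=3 -> substrate=3 bound=4 product=0
t=4: arr=2 -> substrate=4 bound=4 product=1
t=5: arr=0 -> substrate=1 bound=4 product=4
t=6: arr=3 -> substrate=4 bound=4 product=4
t=7: arr=1 -> substrate=5 bound=4 product=4
t=8: arr=0 -> substrate=4 bound=4 product=5
t=9: arr=1 -> substrate=2 bound=4 product=8
t=10: arr=0 -> substrate=2 bound=4 product=8
t=11: arr=2 -> substrate=4 bound=4 product=8
t=12: arr=3 -> substrate=6 bound=4 product=9
t=13: arr=3 -> substrate=6 bound=4 product=12

Answer: 1 4 4 4 4 4 4 4 4 4 4 4 4 4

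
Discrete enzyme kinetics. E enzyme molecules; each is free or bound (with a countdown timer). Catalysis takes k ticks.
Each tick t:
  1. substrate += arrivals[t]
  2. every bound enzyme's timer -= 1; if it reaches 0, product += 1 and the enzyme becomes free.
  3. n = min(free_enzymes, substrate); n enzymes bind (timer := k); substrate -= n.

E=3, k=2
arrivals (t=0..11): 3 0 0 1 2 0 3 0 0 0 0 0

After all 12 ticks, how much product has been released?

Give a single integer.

t=0: arr=3 -> substrate=0 bound=3 product=0
t=1: arr=0 -> substrate=0 bound=3 product=0
t=2: arr=0 -> substrate=0 bound=0 product=3
t=3: arr=1 -> substrate=0 bound=1 product=3
t=4: arr=2 -> substrate=0 bound=3 product=3
t=5: arr=0 -> substrate=0 bound=2 product=4
t=6: arr=3 -> substrate=0 bound=3 product=6
t=7: arr=0 -> substrate=0 bound=3 product=6
t=8: arr=0 -> substrate=0 bound=0 product=9
t=9: arr=0 -> substrate=0 bound=0 product=9
t=10: arr=0 -> substrate=0 bound=0 product=9
t=11: arr=0 -> substrate=0 bound=0 product=9

Answer: 9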